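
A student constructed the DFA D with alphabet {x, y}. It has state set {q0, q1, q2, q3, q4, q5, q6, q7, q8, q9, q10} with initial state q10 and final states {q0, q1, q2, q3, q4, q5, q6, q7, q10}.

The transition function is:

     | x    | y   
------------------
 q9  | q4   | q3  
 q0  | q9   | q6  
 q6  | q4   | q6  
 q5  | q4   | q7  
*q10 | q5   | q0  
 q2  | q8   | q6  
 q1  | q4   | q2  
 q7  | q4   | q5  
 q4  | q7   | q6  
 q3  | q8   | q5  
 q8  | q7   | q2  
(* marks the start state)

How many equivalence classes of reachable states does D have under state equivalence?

4

States {q1} cannot be reached from the start state, so discard them.
Initial partition by acceptance: {q0,q2,q3,q4,q5,q6,q7,q10} | {q8,q9}.
Refine {q0,q2,q3,q4,q5,q6,q7,q10} on symbol x: members go to different blocks, giving {q4,q5,q6,q7,q10} and {q0,q2,q3}.
On input y, block {q4,q5,q6,q7,q10} splits into {q4,q5,q6,q7} and {q10}.
Stable partition: {q4,q5,q6,q7} | {q8,q9} | {q0,q2,q3} | {q10} — 4 equivalence classes.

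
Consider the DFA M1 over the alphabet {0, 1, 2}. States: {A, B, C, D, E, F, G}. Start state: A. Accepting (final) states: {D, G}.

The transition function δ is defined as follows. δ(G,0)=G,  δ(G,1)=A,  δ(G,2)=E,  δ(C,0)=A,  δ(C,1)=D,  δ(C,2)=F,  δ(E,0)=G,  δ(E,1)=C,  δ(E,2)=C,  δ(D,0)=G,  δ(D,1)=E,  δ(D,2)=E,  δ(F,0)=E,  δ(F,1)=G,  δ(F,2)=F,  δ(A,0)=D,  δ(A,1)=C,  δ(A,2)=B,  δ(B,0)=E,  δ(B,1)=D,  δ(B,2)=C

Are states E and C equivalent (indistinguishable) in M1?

No

Start with accepting vs non-accepting: {D,G} | {A,B,C,E,F}.
Refine {A,B,C,E,F} on symbol 0: members go to different blocks, giving {B,C,F} and {A,E}.
Stable partition: {D,G} | {B,C,F} | {A,E} — 3 equivalence classes.
E and C end up in different blocks, so they are distinguishable. For instance, the string '0' is accepted from only E.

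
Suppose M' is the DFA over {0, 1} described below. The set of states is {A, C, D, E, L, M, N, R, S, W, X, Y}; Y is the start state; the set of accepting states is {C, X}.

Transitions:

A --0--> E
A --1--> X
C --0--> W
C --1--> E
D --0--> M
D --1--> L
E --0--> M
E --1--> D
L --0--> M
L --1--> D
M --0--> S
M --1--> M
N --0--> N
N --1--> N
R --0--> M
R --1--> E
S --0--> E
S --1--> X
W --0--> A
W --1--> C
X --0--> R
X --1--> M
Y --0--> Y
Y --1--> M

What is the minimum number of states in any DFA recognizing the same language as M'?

First remove the unreachable states {A,C,N,W}; 8 states remain.
P0 = {X} | {D,E,L,M,R,S,Y}.
Split {D,E,L,M,R,S,Y} by δ(·,1) → {D,E,L,M,R,Y} and {S}.
Refine {D,E,L,M,R,Y} on symbol 0: members go to different blocks, giving {D,E,L,R,Y} and {M}.
Split {D,E,L,R,Y} by δ(·,0) → {D,E,L,R} and {Y}.
The partition is now stable with 5 blocks: {X} | {D,E,L,R} | {S} | {M} | {Y}.

5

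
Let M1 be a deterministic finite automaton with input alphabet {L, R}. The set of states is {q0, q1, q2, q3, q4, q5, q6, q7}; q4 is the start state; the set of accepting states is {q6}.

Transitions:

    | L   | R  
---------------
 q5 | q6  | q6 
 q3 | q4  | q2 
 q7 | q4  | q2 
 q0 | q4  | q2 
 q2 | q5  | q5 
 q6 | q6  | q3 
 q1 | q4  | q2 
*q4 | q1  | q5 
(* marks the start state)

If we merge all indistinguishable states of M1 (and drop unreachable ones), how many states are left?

5

Reachable states from the start: {q1,q2,q3,q4,q5,q6}. Unreachable: {q0,q7} — drop them.
Initial partition by acceptance: {q6} | {q1,q2,q3,q4,q5}.
On input L, block {q1,q2,q3,q4,q5} splits into {q1,q2,q3,q4} and {q5}.
On input L, block {q1,q2,q3,q4} splits into {q1,q3,q4} and {q2}.
On input R, block {q1,q3,q4} splits into {q1,q3} and {q4}.
The partition is now stable with 5 blocks: {q6} | {q1,q3} | {q5} | {q2} | {q4}.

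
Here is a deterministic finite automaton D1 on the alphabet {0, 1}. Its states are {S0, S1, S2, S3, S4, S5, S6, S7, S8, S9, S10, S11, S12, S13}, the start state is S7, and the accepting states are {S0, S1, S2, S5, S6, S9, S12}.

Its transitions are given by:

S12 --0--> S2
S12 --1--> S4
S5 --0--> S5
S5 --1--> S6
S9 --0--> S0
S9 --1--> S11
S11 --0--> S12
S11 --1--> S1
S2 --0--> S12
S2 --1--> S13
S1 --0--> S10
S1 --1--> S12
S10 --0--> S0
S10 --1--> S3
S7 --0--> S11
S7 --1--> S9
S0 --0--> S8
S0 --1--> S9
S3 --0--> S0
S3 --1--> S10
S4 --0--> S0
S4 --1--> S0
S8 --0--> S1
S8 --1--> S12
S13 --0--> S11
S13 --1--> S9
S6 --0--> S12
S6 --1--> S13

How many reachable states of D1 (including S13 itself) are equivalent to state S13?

States {S5,S6} cannot be reached from the start state, so discard them.
Start with accepting vs non-accepting: {S0,S1,S2,S9,S12} | {S3,S4,S7,S8,S10,S11,S13}.
On input 0, block {S0,S1,S2,S9,S12} splits into {S2,S9,S12} and {S0,S1}.
On input 0, block {S2,S9,S12} splits into {S2,S12} and {S9}.
Split {S3,S4,S7,S8,S10,S11,S13} by δ(·,0) → {S3,S4,S8,S10} and {S7,S13} and {S11}.
Split {S2,S12} by δ(·,1) → {S2} and {S12}.
On input 1, block {S3,S4,S8,S10} splits into {S3,S10} and {S4} and {S8}.
On input 0, block {S0,S1} splits into {S0} and {S1}.
Stable partition: {S2} | {S3,S10} | {S0} | {S9} | {S7,S13} | {S11} | {S12} | {S4} | {S8} | {S1} — 10 equivalence classes.
State S13 belongs to the block {S7,S13}, which has 2 states.

2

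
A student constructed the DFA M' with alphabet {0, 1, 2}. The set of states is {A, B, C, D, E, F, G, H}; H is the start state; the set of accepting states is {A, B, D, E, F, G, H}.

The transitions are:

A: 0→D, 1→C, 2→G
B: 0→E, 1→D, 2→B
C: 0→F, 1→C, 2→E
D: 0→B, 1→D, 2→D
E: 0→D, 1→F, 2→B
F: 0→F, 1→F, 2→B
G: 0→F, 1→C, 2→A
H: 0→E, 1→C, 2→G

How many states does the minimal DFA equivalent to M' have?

3

Initial partition by acceptance: {A,B,D,E,F,G,H} | {C}.
Split {A,B,D,E,F,G,H} by δ(·,1) → {B,D,E,F} and {A,G,H}.
The partition is now stable with 3 blocks: {B,D,E,F} | {C} | {A,G,H}.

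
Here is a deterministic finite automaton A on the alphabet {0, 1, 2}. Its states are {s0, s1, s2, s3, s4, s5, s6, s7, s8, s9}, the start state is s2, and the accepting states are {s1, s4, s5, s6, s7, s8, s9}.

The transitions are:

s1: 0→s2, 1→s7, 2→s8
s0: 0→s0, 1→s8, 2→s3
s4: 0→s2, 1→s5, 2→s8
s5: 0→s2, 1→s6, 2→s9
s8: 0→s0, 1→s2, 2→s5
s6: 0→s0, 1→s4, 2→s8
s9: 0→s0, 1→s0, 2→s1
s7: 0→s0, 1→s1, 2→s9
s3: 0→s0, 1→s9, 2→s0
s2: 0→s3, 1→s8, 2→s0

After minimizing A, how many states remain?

Every state is reachable, so we keep all 10.
P0 = {s1,s4,s5,s6,s7,s8,s9} | {s0,s2,s3}.
Refine {s1,s4,s5,s6,s7,s8,s9} on symbol 1: members go to different blocks, giving {s1,s4,s5,s6,s7} and {s8,s9}.
Stable partition: {s1,s4,s5,s6,s7} | {s0,s2,s3} | {s8,s9} — 3 equivalence classes.

3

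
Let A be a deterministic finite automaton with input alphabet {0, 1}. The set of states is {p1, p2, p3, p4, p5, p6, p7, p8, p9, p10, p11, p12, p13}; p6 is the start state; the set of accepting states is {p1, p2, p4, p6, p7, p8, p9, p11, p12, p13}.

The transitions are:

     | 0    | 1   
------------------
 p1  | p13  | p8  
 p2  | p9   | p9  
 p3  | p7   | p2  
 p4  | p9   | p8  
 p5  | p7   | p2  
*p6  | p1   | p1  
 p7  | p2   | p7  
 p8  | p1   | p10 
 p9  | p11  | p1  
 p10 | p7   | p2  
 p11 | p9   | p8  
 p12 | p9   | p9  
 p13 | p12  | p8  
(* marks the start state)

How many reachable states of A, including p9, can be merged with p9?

1

First remove the unreachable states {p3,p4,p5}; 10 states remain.
P0 = {p1,p2,p6,p7,p8,p9,p11,p12,p13} | {p10}.
Refine {p1,p2,p6,p7,p8,p9,p11,p12,p13} on symbol 1: members go to different blocks, giving {p1,p2,p6,p7,p9,p11,p12,p13} and {p8}.
Split {p1,p2,p6,p7,p9,p11,p12,p13} by δ(·,1) → {p2,p6,p7,p9,p12} and {p1,p11,p13}.
On input 0, block {p2,p6,p7,p9,p12} splits into {p2,p7,p12} and {p6,p9}.
Split {p2,p7,p12} by δ(·,0) → {p2,p12} and {p7}.
Split {p1,p11,p13} by δ(·,0) → {p1} and {p11} and {p13}.
On input 0, block {p6,p9} splits into {p6} and {p9}.
The partition is now stable with 9 blocks: {p2,p12} | {p10} | {p8} | {p1} | {p6} | {p7} | {p11} | {p13} | {p9}.
State p9 belongs to the block {p9}, which has 1 states.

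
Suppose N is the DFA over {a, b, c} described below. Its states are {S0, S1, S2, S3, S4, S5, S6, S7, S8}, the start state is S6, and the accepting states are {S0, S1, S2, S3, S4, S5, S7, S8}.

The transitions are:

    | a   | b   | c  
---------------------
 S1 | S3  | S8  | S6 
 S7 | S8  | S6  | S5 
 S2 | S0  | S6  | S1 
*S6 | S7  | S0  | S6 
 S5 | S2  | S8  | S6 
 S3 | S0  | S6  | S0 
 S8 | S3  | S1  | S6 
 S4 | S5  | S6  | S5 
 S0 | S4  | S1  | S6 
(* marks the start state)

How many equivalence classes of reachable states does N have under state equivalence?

3

Initial partition by acceptance: {S0,S1,S2,S3,S4,S5,S7,S8} | {S6}.
Split {S0,S1,S2,S3,S4,S5,S7,S8} by δ(·,b) → {S0,S1,S5,S8} and {S2,S3,S4,S7}.
Stable partition: {S0,S1,S5,S8} | {S6} | {S2,S3,S4,S7} — 3 equivalence classes.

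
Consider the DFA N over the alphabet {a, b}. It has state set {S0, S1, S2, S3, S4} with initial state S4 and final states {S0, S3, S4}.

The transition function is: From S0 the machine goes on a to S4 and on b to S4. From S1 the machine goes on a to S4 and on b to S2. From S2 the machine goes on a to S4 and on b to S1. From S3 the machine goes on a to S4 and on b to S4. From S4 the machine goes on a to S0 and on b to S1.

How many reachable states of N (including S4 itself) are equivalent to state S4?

1

First remove the unreachable states {S3}; 4 states remain.
P0 = {S0,S4} | {S1,S2}.
Refine {S0,S4} on symbol b: members go to different blocks, giving {S0} and {S4}.
Stable partition: {S0} | {S1,S2} | {S4} — 3 equivalence classes.
State S4 belongs to the block {S4}, which has 1 states.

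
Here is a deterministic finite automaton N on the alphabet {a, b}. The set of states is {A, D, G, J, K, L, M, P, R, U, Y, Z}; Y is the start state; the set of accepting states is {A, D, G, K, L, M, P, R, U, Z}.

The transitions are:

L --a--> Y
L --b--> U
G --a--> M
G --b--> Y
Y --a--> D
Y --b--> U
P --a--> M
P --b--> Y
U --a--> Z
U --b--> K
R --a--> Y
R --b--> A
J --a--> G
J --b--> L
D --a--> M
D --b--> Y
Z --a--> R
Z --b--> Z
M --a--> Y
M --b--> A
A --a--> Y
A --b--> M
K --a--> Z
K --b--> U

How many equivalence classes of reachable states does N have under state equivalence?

5

States {G,J,L,P} cannot be reached from the start state, so discard them.
P0 = {A,D,K,M,R,U,Z} | {Y}.
On input a, block {A,D,K,M,R,U,Z} splits into {D,K,U,Z} and {A,M,R}.
On input a, block {D,K,U,Z} splits into {K,U} and {D,Z}.
Refine {D,Z} on symbol b: members go to different blocks, giving {Z} and {D}.
The partition is now stable with 5 blocks: {K,U} | {Y} | {A,M,R} | {Z} | {D}.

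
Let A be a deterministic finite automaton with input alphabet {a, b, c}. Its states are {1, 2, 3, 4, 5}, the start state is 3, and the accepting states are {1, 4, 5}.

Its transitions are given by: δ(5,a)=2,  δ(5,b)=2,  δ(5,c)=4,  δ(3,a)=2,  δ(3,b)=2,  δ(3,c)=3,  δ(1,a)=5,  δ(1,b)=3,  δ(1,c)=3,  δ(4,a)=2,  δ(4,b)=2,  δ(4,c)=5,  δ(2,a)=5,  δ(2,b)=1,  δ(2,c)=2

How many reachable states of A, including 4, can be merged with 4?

Every state is reachable, so we keep all 5.
Initial partition by acceptance: {1,4,5} | {2,3}.
On input a, block {1,4,5} splits into {4,5} and {1}.
Split {2,3} by δ(·,a) → {2} and {3}.
The partition is now stable with 4 blocks: {4,5} | {2} | {1} | {3}.
State 4 belongs to the block {4,5}, which has 2 states.

2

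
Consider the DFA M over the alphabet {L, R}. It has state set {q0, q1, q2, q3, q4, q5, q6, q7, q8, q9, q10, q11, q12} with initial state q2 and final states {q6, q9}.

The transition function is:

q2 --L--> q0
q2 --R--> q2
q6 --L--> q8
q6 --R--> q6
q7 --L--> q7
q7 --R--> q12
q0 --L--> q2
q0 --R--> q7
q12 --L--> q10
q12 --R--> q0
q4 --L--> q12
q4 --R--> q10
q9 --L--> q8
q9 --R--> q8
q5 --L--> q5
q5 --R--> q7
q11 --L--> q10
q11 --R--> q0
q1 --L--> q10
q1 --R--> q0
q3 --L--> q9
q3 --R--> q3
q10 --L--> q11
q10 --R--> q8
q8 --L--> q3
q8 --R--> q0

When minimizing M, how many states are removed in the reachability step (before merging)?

4

No path from q2 leads to q1, q4, q5, q6; the other 9 states are all reachable.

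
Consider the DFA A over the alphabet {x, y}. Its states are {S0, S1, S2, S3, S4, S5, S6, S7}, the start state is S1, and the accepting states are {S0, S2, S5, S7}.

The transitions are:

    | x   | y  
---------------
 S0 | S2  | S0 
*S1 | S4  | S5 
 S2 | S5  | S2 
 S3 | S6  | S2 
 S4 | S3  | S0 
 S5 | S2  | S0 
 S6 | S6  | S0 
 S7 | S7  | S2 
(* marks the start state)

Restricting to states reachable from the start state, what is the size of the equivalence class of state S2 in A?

3

First remove the unreachable states {S7}; 7 states remain.
Start with accepting vs non-accepting: {S0,S2,S5} | {S1,S3,S4,S6}.
No further refinement is possible. Final partition (2 blocks): {S0,S2,S5} | {S1,S3,S4,S6}.
The equivalence class containing S2 is {S0,S2,S5}, of size 3.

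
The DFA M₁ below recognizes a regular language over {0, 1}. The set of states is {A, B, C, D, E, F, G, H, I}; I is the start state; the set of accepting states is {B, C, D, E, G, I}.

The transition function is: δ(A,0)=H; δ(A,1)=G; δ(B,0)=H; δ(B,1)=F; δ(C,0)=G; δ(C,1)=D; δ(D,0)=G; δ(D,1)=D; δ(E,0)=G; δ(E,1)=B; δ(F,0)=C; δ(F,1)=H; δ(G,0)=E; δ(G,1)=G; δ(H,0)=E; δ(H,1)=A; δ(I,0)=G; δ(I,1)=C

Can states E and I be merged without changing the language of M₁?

P0 = {B,C,D,E,G,I} | {A,F,H}.
Refine {B,C,D,E,G,I} on symbol 0: members go to different blocks, giving {C,D,E,G,I} and {B}.
Split {C,D,E,G,I} by δ(·,1) → {C,D,G,I} and {E}.
Refine {C,D,G,I} on symbol 0: members go to different blocks, giving {C,D,I} and {G}.
Refine {A,F,H} on symbol 0: members go to different blocks, giving {A} and {F} and {H}.
No further refinement is possible. Final partition (7 blocks): {C,D,I} | {A} | {B} | {E} | {G} | {F} | {H}.
E and I end up in different blocks, so they are distinguishable. For instance, the string '10' is accepted from only I.

No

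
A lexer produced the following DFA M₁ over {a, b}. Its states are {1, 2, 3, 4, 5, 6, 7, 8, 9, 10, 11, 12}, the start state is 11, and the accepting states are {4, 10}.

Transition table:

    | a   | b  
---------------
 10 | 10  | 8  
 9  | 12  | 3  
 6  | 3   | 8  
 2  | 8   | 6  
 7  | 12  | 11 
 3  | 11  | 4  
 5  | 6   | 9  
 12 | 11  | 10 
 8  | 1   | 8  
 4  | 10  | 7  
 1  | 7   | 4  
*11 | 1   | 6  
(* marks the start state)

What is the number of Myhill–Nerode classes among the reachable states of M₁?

3

States {2,5,9} cannot be reached from the start state, so discard them.
Initial partition by acceptance: {4,10} | {1,3,6,7,8,11,12}.
On input b, block {1,3,6,7,8,11,12} splits into {6,7,8,11} and {1,3,12}.
No further refinement is possible. Final partition (3 blocks): {4,10} | {6,7,8,11} | {1,3,12}.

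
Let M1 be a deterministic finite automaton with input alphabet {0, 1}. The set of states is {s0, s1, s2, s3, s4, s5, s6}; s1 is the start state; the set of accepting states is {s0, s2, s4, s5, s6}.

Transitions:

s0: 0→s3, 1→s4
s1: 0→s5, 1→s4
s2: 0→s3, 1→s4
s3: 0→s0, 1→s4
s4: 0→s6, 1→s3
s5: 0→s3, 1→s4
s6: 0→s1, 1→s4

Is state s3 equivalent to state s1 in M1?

Yes

Reachable states from the start: {s0,s1,s3,s4,s5,s6}. Unreachable: {s2} — drop them.
Initial partition by acceptance: {s0,s4,s5,s6} | {s1,s3}.
Split {s0,s4,s5,s6} by δ(·,0) → {s0,s5,s6} and {s4}.
Stable partition: {s0,s5,s6} | {s1,s3} | {s4} — 3 equivalence classes.
s3 and s1 lie in the same block of the stable partition, so they are equivalent — no string distinguishes them.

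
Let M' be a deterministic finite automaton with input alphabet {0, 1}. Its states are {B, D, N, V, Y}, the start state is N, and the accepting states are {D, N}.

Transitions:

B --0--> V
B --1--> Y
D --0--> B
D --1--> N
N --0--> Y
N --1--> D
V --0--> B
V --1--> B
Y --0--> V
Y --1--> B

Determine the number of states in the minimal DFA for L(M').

2

Every state is reachable, so we keep all 5.
Start with accepting vs non-accepting: {D,N} | {B,V,Y}.
The partition is now stable with 2 blocks: {D,N} | {B,V,Y}.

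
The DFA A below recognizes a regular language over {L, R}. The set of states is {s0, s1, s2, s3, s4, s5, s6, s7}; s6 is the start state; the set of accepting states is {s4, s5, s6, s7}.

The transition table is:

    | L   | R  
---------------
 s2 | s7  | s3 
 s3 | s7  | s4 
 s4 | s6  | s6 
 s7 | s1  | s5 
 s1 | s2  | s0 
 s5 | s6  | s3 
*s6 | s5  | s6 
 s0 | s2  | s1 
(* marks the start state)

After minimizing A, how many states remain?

7

All states are reachable from the start state.
P0 = {s4,s5,s6,s7} | {s0,s1,s2,s3}.
On input L, block {s4,s5,s6,s7} splits into {s4,s5,s6} and {s7}.
Refine {s4,s5,s6} on symbol R: members go to different blocks, giving {s4,s6} and {s5}.
On input L, block {s4,s6} splits into {s4} and {s6}.
Refine {s0,s1,s2,s3} on symbol L: members go to different blocks, giving {s0,s1} and {s2,s3}.
Split {s2,s3} by δ(·,R) → {s2} and {s3}.
Stable partition: {s4} | {s0,s1} | {s7} | {s5} | {s6} | {s2} | {s3} — 7 equivalence classes.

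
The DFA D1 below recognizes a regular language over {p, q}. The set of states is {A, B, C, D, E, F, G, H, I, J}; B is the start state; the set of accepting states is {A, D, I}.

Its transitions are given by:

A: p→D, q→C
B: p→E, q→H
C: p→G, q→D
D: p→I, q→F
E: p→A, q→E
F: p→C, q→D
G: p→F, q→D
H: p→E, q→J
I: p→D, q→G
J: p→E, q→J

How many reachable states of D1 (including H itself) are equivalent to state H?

Every state is reachable, so we keep all 10.
P0 = {A,D,I} | {B,C,E,F,G,H,J}.
Refine {B,C,E,F,G,H,J} on symbol p: members go to different blocks, giving {B,C,F,G,H,J} and {E}.
Refine {B,C,F,G,H,J} on symbol p: members go to different blocks, giving {B,H,J} and {C,F,G}.
Stable partition: {A,D,I} | {B,H,J} | {E} | {C,F,G} — 4 equivalence classes.
State H belongs to the block {B,H,J}, which has 3 states.

3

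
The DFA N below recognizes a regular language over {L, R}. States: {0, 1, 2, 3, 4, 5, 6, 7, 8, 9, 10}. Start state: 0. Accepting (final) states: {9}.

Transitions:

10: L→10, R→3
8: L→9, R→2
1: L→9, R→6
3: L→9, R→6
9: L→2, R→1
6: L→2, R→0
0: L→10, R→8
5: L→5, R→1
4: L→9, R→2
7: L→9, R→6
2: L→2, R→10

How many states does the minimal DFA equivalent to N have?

First remove the unreachable states {4,5,7}; 8 states remain.
Start with accepting vs non-accepting: {9} | {0,1,2,3,6,8,10}.
Refine {0,1,2,3,6,8,10} on symbol L: members go to different blocks, giving {0,2,6,10} and {1,3,8}.
Split {0,2,6,10} by δ(·,R) → {0,10} and {2,6}.
Stable partition: {9} | {0,10} | {1,3,8} | {2,6} — 4 equivalence classes.

4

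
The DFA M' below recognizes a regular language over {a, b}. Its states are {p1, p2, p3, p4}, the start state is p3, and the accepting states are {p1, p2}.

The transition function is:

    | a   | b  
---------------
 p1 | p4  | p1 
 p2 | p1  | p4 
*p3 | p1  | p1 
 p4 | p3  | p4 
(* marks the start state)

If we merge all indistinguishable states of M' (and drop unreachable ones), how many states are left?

3

First remove the unreachable states {p2}; 3 states remain.
P0 = {p1} | {p3,p4}.
Refine {p3,p4} on symbol a: members go to different blocks, giving {p3} and {p4}.
Stable partition: {p1} | {p3} | {p4} — 3 equivalence classes.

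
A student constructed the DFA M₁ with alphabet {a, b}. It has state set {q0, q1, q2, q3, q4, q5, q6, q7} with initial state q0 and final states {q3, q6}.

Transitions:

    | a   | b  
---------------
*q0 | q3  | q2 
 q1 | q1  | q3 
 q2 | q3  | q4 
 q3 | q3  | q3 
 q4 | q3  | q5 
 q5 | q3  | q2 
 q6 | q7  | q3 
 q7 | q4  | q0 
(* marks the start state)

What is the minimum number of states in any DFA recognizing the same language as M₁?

Reachable states from the start: {q0,q2,q3,q4,q5}. Unreachable: {q1,q6,q7} — drop them.
P0 = {q3} | {q0,q2,q4,q5}.
Stable partition: {q3} | {q0,q2,q4,q5} — 2 equivalence classes.

2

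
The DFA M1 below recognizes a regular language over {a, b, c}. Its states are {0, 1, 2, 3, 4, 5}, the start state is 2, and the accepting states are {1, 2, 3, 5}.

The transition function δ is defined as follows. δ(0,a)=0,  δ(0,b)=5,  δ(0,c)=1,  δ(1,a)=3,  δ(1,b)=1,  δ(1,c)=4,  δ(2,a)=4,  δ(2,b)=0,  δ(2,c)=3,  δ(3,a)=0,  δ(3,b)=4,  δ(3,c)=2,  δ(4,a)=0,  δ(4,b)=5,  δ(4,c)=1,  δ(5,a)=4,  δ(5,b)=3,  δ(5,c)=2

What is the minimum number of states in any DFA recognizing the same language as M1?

Every state is reachable, so we keep all 6.
Start with accepting vs non-accepting: {1,2,3,5} | {0,4}.
Refine {1,2,3,5} on symbol a: members go to different blocks, giving {2,3,5} and {1}.
Refine {2,3,5} on symbol b: members go to different blocks, giving {2,3} and {5}.
The partition is now stable with 4 blocks: {2,3} | {0,4} | {1} | {5}.

4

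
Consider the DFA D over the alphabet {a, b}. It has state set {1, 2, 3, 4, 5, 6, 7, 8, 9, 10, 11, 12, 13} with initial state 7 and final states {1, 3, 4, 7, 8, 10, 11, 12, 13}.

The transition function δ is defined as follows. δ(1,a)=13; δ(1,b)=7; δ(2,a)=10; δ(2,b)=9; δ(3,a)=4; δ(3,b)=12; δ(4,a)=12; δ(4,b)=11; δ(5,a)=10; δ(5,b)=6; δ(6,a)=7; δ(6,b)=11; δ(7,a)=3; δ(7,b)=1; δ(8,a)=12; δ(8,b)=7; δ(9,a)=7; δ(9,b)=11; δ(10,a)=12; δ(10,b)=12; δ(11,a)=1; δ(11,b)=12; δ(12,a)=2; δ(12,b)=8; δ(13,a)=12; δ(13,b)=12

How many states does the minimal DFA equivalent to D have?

10

Reachable states from the start: {1,2,3,4,7,8,9,10,11,12,13}. Unreachable: {5,6} — drop them.
Initial partition by acceptance: {1,3,4,7,8,10,11,12,13} | {2,9}.
On input a, block {1,3,4,7,8,10,11,12,13} splits into {1,3,4,7,8,10,11,13} and {12}.
Split {1,3,4,7,8,10,11,13} by δ(·,a) → {1,3,7,11} and {4,8,10,13}.
On input a, block {1,3,7,11} splits into {1,3} and {7,11}.
Split {1,3} by δ(·,b) → {1} and {3}.
On input a, block {2,9} splits into {2} and {9}.
Refine {4,8,10,13} on symbol b: members go to different blocks, giving {4,8} and {10,13}.
Refine {7,11} on symbol a: members go to different blocks, giving {7} and {11}.
Refine {4,8} on symbol b: members go to different blocks, giving {4} and {8}.
Stable partition: {1} | {2} | {12} | {4} | {7} | {3} | {9} | {10,13} | {11} | {8} — 10 equivalence classes.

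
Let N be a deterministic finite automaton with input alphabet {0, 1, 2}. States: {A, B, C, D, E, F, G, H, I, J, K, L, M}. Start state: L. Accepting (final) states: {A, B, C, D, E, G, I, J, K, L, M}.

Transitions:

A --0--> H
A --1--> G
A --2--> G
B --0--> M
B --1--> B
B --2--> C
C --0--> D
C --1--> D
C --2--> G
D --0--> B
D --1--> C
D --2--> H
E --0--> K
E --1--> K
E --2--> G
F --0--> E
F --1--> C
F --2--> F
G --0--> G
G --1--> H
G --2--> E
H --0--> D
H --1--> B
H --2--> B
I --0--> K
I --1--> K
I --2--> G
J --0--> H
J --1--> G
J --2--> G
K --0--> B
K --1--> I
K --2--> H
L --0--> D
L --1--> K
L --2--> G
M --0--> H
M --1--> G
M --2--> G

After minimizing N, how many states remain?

6

First remove the unreachable states {A,F,J}; 10 states remain.
Start with accepting vs non-accepting: {B,C,D,E,G,I,K,L,M} | {H}.
Split {B,C,D,E,G,I,K,L,M} by δ(·,0) → {B,C,D,E,G,I,K,L} and {M}.
On input 0, block {B,C,D,E,G,I,K,L} splits into {C,D,E,G,I,K,L} and {B}.
On input 0, block {C,D,E,G,I,K,L} splits into {C,E,G,I,L} and {D,K}.
Split {C,E,G,I,L} by δ(·,0) → {C,E,I,L} and {G}.
The partition is now stable with 6 blocks: {C,E,I,L} | {H} | {M} | {B} | {D,K} | {G}.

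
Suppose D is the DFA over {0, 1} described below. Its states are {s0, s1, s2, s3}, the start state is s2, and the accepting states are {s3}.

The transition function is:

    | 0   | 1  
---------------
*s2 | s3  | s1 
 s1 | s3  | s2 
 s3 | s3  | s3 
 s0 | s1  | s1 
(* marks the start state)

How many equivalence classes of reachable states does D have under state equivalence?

States {s0} cannot be reached from the start state, so discard them.
P0 = {s3} | {s1,s2}.
Stable partition: {s3} | {s1,s2} — 2 equivalence classes.

2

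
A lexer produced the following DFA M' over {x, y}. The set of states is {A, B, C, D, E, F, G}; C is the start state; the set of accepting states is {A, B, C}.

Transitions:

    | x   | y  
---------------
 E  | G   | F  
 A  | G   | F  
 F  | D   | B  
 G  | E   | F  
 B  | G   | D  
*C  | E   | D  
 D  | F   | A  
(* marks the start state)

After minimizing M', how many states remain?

3

All states are reachable from the start state.
Start with accepting vs non-accepting: {A,B,C} | {D,E,F,G}.
On input y, block {D,E,F,G} splits into {D,F} and {E,G}.
The partition is now stable with 3 blocks: {A,B,C} | {D,F} | {E,G}.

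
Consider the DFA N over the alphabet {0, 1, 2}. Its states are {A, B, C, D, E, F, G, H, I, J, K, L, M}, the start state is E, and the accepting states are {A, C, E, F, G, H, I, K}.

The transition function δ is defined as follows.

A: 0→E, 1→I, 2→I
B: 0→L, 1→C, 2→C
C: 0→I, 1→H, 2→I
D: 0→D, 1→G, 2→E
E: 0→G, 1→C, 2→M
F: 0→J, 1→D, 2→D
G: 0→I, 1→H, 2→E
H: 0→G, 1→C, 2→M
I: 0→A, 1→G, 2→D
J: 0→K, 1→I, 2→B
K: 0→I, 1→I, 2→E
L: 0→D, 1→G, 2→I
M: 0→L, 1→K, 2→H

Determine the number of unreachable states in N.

Starting at E and following transitions, the reachable set is {A, C, D, E, G, H, I, K, L, M}. That leaves B, F, J unreachable — 3 in total.

3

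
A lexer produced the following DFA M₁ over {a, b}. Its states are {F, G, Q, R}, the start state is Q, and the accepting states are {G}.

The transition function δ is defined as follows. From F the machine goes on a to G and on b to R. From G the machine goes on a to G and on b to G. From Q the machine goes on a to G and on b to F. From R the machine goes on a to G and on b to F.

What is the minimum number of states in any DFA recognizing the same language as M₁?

2

Initial partition by acceptance: {G} | {F,Q,R}.
Stable partition: {G} | {F,Q,R} — 2 equivalence classes.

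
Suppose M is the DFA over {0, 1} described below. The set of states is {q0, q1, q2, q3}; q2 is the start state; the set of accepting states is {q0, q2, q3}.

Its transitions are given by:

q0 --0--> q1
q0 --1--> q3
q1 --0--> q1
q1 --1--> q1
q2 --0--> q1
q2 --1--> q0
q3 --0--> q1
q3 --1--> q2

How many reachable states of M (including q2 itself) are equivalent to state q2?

3

Start with accepting vs non-accepting: {q0,q2,q3} | {q1}.
Stable partition: {q0,q2,q3} | {q1} — 2 equivalence classes.
The equivalence class containing q2 is {q0,q2,q3}, of size 3.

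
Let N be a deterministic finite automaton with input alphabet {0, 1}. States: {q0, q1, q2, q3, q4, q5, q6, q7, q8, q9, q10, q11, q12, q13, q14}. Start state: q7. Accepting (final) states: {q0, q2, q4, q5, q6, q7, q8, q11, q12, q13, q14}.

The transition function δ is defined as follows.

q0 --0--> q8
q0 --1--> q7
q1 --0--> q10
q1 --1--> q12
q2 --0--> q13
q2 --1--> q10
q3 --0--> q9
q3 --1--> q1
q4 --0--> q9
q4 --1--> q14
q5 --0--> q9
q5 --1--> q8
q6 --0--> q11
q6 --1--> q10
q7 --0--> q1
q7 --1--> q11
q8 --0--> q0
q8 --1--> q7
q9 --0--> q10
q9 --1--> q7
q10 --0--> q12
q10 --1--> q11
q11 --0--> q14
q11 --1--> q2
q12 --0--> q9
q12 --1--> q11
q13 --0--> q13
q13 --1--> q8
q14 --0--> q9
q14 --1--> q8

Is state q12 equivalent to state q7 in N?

Yes

First remove the unreachable states {q3,q4,q5,q6}; 11 states remain.
Start with accepting vs non-accepting: {q0,q2,q7,q8,q11,q12,q13,q14} | {q1,q9,q10}.
Split {q0,q2,q7,q8,q11,q12,q13,q14} by δ(·,0) → {q0,q2,q8,q11,q13} and {q7,q12,q14}.
Refine {q0,q2,q8,q11,q13} on symbol 0: members go to different blocks, giving {q0,q2,q8,q13} and {q11}.
Split {q0,q2,q8,q13} by δ(·,1) → {q0,q8} and {q2} and {q13}.
Refine {q1,q9,q10} on symbol 0: members go to different blocks, giving {q1,q9} and {q10}.
Refine {q7,q12,q14} on symbol 1: members go to different blocks, giving {q7,q12} and {q14}.
Stable partition: {q0,q8} | {q1,q9} | {q7,q12} | {q11} | {q2} | {q13} | {q10} | {q14} — 8 equivalence classes.
q12 and q7 lie in the same block of the stable partition, so they are equivalent — no string distinguishes them.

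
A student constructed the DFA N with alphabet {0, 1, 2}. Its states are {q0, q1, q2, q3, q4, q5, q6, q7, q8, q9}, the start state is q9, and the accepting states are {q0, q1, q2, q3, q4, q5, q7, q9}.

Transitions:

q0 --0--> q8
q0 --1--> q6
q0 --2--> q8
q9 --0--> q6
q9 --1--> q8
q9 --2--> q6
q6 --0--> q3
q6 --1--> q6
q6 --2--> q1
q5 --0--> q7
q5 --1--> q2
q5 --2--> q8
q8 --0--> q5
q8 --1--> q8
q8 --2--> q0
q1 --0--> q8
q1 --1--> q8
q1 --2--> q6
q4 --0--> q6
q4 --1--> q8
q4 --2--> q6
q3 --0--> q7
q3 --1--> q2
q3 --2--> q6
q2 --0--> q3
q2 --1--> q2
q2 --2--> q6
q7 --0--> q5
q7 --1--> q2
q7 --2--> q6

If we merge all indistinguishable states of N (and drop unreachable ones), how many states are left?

First remove the unreachable states {q4}; 9 states remain.
P0 = {q0,q1,q2,q3,q5,q7,q9} | {q6,q8}.
Refine {q0,q1,q2,q3,q5,q7,q9} on symbol 0: members go to different blocks, giving {q2,q3,q5,q7} and {q0,q1,q9}.
No further refinement is possible. Final partition (3 blocks): {q2,q3,q5,q7} | {q6,q8} | {q0,q1,q9}.

3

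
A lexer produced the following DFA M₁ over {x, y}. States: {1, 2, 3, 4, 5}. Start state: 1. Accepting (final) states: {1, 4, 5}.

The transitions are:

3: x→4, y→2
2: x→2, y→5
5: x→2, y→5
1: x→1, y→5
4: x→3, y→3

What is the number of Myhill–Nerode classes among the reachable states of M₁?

First remove the unreachable states {3,4}; 3 states remain.
Start with accepting vs non-accepting: {1,5} | {2}.
On input x, block {1,5} splits into {1} and {5}.
Stable partition: {1} | {2} | {5} — 3 equivalence classes.

3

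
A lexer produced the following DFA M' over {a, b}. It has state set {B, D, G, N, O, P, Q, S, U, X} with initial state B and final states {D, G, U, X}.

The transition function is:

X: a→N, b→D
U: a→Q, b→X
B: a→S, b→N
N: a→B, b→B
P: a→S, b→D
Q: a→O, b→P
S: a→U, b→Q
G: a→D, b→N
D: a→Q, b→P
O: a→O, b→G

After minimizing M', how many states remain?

Every state is reachable, so we keep all 10.
P0 = {D,G,U,X} | {B,N,O,P,Q,S}.
Refine {D,G,U,X} on symbol a: members go to different blocks, giving {D,U,X} and {G}.
Refine {D,U,X} on symbol b: members go to different blocks, giving {U,X} and {D}.
Refine {U,X} on symbol b: members go to different blocks, giving {U} and {X}.
On input a, block {B,N,O,P,Q,S} splits into {B,N,O,P,Q} and {S}.
Split {B,N,O,P,Q} by δ(·,a) → {N,O,Q} and {B,P}.
Split {N,O,Q} by δ(·,a) → {O,Q} and {N}.
Split {O,Q} by δ(·,b) → {O} and {Q}.
On input b, block {B,P} splits into {B} and {P}.
Stable partition: {U} | {O} | {G} | {D} | {X} | {S} | {B} | {N} | {Q} | {P} — 10 equivalence classes.

10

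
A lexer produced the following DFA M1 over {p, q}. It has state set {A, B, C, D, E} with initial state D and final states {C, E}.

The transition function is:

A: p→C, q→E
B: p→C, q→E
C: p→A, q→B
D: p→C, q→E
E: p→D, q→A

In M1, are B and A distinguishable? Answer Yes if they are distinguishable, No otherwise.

No

Start with accepting vs non-accepting: {C,E} | {A,B,D}.
No further refinement is possible. Final partition (2 blocks): {C,E} | {A,B,D}.
B and A lie in the same block of the stable partition, so they are equivalent — no string distinguishes them.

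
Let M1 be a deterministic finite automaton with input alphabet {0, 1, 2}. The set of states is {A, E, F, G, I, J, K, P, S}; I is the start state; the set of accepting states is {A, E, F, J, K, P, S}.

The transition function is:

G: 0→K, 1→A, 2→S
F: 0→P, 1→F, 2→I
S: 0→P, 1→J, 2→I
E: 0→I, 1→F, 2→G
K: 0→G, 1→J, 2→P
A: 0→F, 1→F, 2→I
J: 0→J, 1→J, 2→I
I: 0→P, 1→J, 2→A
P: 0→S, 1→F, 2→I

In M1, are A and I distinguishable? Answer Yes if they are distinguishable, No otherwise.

Yes

States {E,G,K} cannot be reached from the start state, so discard them.
Initial partition by acceptance: {A,F,J,P,S} | {I}.
No further refinement is possible. Final partition (2 blocks): {A,F,J,P,S} | {I}.
A and I end up in different blocks, so they are distinguishable. For instance, the string 'ε' is accepted from only A.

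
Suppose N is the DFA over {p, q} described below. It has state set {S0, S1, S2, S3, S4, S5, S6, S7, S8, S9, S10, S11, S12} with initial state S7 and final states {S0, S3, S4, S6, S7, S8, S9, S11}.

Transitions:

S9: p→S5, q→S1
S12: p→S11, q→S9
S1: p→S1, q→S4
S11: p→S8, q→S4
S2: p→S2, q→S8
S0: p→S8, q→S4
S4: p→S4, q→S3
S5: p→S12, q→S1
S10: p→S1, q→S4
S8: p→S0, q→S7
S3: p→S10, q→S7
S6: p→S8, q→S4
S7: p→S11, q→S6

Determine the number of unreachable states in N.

4

No path from S7 leads to S2, S5, S9, S12; the other 9 states are all reachable.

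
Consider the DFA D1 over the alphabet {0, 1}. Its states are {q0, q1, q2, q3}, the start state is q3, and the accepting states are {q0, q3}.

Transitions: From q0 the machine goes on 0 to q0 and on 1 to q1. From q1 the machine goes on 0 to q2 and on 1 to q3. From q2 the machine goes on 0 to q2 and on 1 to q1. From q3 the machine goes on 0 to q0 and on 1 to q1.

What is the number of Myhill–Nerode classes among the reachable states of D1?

3

All states are reachable from the start state.
Start with accepting vs non-accepting: {q0,q3} | {q1,q2}.
Refine {q1,q2} on symbol 1: members go to different blocks, giving {q1} and {q2}.
No further refinement is possible. Final partition (3 blocks): {q0,q3} | {q1} | {q2}.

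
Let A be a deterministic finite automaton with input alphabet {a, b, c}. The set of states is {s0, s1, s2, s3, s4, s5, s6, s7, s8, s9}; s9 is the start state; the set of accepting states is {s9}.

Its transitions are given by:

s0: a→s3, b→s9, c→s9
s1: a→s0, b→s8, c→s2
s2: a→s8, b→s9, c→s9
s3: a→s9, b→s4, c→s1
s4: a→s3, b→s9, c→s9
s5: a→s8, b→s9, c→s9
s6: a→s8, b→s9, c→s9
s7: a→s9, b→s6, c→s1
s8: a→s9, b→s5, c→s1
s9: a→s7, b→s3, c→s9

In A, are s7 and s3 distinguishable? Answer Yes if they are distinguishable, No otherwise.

No

Every state is reachable, so we keep all 10.
Initial partition by acceptance: {s9} | {s0,s1,s2,s3,s4,s5,s6,s7,s8}.
Refine {s0,s1,s2,s3,s4,s5,s6,s7,s8} on symbol a: members go to different blocks, giving {s0,s1,s2,s4,s5,s6} and {s3,s7,s8}.
Refine {s0,s1,s2,s4,s5,s6} on symbol a: members go to different blocks, giving {s0,s2,s4,s5,s6} and {s1}.
The partition is now stable with 4 blocks: {s9} | {s0,s2,s4,s5,s6} | {s3,s7,s8} | {s1}.
s7 and s3 lie in the same block of the stable partition, so they are equivalent — no string distinguishes them.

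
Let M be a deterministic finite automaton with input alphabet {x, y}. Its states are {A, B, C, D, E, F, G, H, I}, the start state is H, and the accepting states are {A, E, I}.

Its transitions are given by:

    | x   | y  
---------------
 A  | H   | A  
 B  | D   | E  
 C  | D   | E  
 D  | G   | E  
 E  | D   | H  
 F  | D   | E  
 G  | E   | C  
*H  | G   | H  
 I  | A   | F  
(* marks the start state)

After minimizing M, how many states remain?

States {A,B,F,I} cannot be reached from the start state, so discard them.
Initial partition by acceptance: {E} | {C,D,G,H}.
Refine {C,D,G,H} on symbol x: members go to different blocks, giving {C,D,H} and {G}.
Split {C,D,H} by δ(·,x) → {D,H} and {C}.
On input y, block {D,H} splits into {D} and {H}.
Stable partition: {E} | {D} | {G} | {C} | {H} — 5 equivalence classes.

5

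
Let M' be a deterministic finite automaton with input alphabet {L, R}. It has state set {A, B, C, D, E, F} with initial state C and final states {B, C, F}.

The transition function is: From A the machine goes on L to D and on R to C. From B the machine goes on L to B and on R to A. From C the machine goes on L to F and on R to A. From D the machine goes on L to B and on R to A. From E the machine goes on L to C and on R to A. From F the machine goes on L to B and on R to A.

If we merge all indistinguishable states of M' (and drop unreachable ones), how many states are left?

3

Reachable states from the start: {A,B,C,D,F}. Unreachable: {E} — drop them.
P0 = {B,C,F} | {A,D}.
Refine {A,D} on symbol L: members go to different blocks, giving {A} and {D}.
Stable partition: {B,C,F} | {A} | {D} — 3 equivalence classes.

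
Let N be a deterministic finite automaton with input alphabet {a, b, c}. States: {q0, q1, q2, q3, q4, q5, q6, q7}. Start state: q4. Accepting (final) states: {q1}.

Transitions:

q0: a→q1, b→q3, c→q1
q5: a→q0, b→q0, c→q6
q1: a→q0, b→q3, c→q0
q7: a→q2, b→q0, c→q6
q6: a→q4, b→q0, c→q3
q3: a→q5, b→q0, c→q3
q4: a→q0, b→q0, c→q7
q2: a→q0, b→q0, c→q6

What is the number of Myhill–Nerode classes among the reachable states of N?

Every state is reachable, so we keep all 8.
Initial partition by acceptance: {q1} | {q0,q2,q3,q4,q5,q6,q7}.
On input a, block {q0,q2,q3,q4,q5,q6,q7} splits into {q2,q3,q4,q5,q6,q7} and {q0}.
Split {q2,q3,q4,q5,q6,q7} by δ(·,a) → {q2,q4,q5} and {q3,q6,q7}.
The partition is now stable with 4 blocks: {q1} | {q2,q4,q5} | {q0} | {q3,q6,q7}.

4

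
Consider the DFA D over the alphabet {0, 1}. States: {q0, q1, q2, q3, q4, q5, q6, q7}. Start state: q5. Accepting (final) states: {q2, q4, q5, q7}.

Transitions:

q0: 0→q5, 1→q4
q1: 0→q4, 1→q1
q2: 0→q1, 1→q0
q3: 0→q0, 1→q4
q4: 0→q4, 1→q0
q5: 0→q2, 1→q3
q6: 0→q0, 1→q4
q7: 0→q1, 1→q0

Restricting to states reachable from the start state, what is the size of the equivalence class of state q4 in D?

Reachable states from the start: {q0,q1,q2,q3,q4,q5}. Unreachable: {q6,q7} — drop them.
Start with accepting vs non-accepting: {q2,q4,q5} | {q0,q1,q3}.
Split {q2,q4,q5} by δ(·,0) → {q4,q5} and {q2}.
On input 0, block {q4,q5} splits into {q4} and {q5}.
On input 0, block {q0,q1,q3} splits into {q0} and {q1} and {q3}.
The partition is now stable with 6 blocks: {q4} | {q0} | {q2} | {q5} | {q1} | {q3}.
The equivalence class containing q4 is {q4}, of size 1.

1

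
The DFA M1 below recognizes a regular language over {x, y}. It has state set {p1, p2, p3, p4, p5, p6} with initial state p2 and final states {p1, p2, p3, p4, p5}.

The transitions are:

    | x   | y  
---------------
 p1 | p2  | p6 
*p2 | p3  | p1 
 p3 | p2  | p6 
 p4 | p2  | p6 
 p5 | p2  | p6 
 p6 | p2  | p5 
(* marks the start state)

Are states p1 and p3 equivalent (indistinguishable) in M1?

Yes

States {p4} cannot be reached from the start state, so discard them.
Start with accepting vs non-accepting: {p1,p2,p3,p5} | {p6}.
Split {p1,p2,p3,p5} by δ(·,y) → {p1,p3,p5} and {p2}.
No further refinement is possible. Final partition (3 blocks): {p1,p3,p5} | {p6} | {p2}.
p1 and p3 lie in the same block of the stable partition, so they are equivalent — no string distinguishes them.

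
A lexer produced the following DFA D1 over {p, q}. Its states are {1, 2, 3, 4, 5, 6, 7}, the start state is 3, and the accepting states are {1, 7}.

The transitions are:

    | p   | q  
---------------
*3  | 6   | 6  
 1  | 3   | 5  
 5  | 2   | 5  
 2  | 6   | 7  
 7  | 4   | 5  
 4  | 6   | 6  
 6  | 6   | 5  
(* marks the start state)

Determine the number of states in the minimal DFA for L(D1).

Reachable states from the start: {2,3,4,5,6,7}. Unreachable: {1} — drop them.
Initial partition by acceptance: {7} | {2,3,4,5,6}.
Refine {2,3,4,5,6} on symbol q: members go to different blocks, giving {3,4,5,6} and {2}.
On input p, block {3,4,5,6} splits into {3,4,6} and {5}.
Split {3,4,6} by δ(·,q) → {3,4} and {6}.
Stable partition: {7} | {3,4} | {2} | {5} | {6} — 5 equivalence classes.

5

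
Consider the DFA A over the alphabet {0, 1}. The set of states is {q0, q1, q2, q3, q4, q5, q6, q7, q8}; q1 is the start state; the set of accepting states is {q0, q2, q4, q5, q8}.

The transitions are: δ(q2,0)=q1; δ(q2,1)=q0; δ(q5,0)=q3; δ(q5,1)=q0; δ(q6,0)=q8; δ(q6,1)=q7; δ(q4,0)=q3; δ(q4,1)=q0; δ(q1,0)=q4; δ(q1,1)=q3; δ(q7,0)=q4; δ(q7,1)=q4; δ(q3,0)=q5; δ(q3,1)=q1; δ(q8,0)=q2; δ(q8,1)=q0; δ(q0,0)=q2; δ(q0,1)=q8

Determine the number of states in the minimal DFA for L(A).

3

Reachable states from the start: {q0,q1,q2,q3,q4,q5,q8}. Unreachable: {q6,q7} — drop them.
Initial partition by acceptance: {q0,q2,q4,q5,q8} | {q1,q3}.
Split {q0,q2,q4,q5,q8} by δ(·,0) → {q2,q4,q5} and {q0,q8}.
Stable partition: {q2,q4,q5} | {q1,q3} | {q0,q8} — 3 equivalence classes.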